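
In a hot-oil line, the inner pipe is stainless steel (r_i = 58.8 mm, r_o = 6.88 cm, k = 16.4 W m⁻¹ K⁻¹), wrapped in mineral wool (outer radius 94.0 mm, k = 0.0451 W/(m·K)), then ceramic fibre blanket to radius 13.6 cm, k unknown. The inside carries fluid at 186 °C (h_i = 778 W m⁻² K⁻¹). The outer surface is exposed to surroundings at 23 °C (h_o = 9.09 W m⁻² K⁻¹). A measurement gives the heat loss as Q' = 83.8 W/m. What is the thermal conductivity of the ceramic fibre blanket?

k = 0.0828 W/m·K

ΣR = ΔT/Q' = |186 − 23|/83.8 = 1.945 m·K/W
Known resistances:
  R'_conv,in = 1/(2πr h) = 1/(2π·0.0588·778) = 0.003479 m·K/W
  R'_stainless steel = ln(0.0688/0.0588)/(2πk) = 0.1571/(2π·16.4) = 0.001524 m·K/W
  R'_mineral wool = ln(0.0940/0.0688)/(2πk) = 0.3121/(2π·0.0451) = 1.101 m·K/W
  R'_conv,out = 1/(2πr h) = 1/(2π·0.136·9.09) = 0.1287 m·K/W
R_ceramic fibre blanket = ΣR − ΣR_known = 1.945 − 1.235 = 0.7100 m·K/W
ln(r₂/r₁)/(2πk) = 0.7100 ⇒ k = 0.3694/(2π·0.7100) = 0.0828 W/m·K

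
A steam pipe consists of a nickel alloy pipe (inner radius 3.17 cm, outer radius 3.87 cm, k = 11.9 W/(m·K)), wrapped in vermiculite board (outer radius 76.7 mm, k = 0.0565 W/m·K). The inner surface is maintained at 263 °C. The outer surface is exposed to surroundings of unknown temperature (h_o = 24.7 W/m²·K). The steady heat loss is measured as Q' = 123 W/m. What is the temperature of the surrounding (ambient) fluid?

Sum the resistances:
  R'_nickel alloy = ln(0.0387/0.0317)/(2πk) = 0.1995/(2π·11.9) = 0.002668 m·K/W
  R'_vermiculite board = ln(0.0767/0.0387)/(2πk) = 0.6841/(2π·0.0565) = 1.927 m·K/W
  R'_conv,out = 1/(2πr h) = 1/(2π·0.0767·24.7) = 0.08401 m·K/W
ΣR = 2.014 m·K/W
ΔT = Q'·ΣR = 123 × 2.014 = 247.7 K
Heat flows outward, so T_out = T_in − ΔT = 263 − 247.7 = 15.3 °C

T_out = 15.3 °C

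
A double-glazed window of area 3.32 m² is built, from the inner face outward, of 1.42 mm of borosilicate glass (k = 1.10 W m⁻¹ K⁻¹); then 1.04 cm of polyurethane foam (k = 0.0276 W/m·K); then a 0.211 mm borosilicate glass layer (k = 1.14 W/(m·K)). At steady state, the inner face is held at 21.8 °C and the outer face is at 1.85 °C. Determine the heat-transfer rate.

Series thermal resistances, inner to outer:
  R_borosilicate glass = L/(kA) = 0.00142/(1.10·3.32) = 3.888×10^-4 K/W
  R_polyurethane foam = L/(kA) = 0.0104/(0.0276·3.32) = 0.1135 K/W
  R_borosilicate glass = L/(kA) = 2.11×10^-4/(1.14·3.32) = 5.575×10^-5 K/W
ΣR = 3.888×10^-4 + 0.1135 + 5.575×10^-5 = 0.1139 K/W
Q = ΔT/ΣR = (21.8 °C − 1.85 °C)/0.1139 = 175 W

Q = 175 W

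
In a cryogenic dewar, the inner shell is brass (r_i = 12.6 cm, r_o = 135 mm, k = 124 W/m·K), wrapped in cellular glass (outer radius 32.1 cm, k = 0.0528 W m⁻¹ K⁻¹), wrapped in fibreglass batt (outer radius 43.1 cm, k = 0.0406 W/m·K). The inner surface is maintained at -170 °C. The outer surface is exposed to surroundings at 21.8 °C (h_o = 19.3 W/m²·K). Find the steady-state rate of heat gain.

Q = 23.8 W

Series thermal resistances, inner to outer:
  R_brass = (1/0.126 − 1/0.135)/(4πk) = 0.5291/(4π·124) = 3.396×10^-4 K/W
  R_cellular glass = (1/0.135 − 1/0.321)/(4πk) = 4.292/(4π·0.0528) = 6.469 K/W
  R_fibreglass batt = (1/0.321 − 1/0.431)/(4πk) = 0.7951/(4π·0.0406) = 1.558 K/W
  R_conv,out = 1/(4πr²h) = 1/(4π·0.431²·19.3) = 0.02220 K/W
ΣR = 3.396×10^-4 + 6.469 + 1.558 + 0.02220 = 8.050 K/W
Q = ΔT/ΣR = (-170 °C − 21.8 °C)/8.050 = -23.8 W
(Negative Q ⇒ heat flows inward; heat gain = 23.8 W.)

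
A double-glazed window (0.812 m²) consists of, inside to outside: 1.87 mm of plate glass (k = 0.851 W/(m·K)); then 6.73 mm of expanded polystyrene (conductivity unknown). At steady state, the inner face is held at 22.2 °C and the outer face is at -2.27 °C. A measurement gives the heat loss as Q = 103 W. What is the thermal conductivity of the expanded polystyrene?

k = 0.0353 W/m·K

ΣR = ΔT/Q = |22.2 − -2.27|/103 = 0.2376 K/W
Known resistances:
  R_plate glass = L/(kA) = 0.00187/(0.851·0.812) = 0.002706 K/W
R_expanded polystyrene = ΣR − ΣR_known = 0.2376 − 0.002706 = 0.2349 K/W
L/(kA) = 0.2349 ⇒ k = 0.00673/(0.2349·0.812) = 0.0353 W/m·K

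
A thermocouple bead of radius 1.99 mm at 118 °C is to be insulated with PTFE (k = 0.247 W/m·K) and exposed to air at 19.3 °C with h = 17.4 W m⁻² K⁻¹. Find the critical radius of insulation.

r_cr = 2.84 cm

For a sphere, r_cr = 2k_ins/h = 2·0.247/17.4 = 0.0284 m = 2.84 cm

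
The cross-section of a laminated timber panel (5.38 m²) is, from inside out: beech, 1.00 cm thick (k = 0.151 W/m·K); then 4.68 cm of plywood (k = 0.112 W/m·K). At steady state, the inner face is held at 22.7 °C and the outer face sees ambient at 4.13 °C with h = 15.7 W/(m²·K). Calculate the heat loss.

Q = 182 W

Treat each layer as a resistance in series:
  R_beech = L/(kA) = 0.0100/(0.151·5.38) = 0.01231 K/W
  R_plywood = L/(kA) = 0.0468/(0.112·5.38) = 0.07767 K/W
  R_conv,out = 1/(hA) = 1/(15.7·5.38) = 0.01184 K/W
ΣR = 0.01231 + 0.07767 + 0.01184 = 0.1018 K/W
Q = ΔT/ΣR = (22.7 °C − 4.13 °C)/0.1018 = 182 W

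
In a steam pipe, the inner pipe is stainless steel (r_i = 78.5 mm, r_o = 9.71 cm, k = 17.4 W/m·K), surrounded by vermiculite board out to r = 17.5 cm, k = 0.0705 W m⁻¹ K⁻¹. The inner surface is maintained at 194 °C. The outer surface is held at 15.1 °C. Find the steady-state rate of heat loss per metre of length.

Series thermal resistances, inner to outer:
  R'_stainless steel = ln(0.0971/0.0785)/(2πk) = 0.2126/(2π·17.4) = 0.001945 m·K/W
  R'_vermiculite board = ln(0.175/0.0971)/(2πk) = 0.5890/(2π·0.0705) = 1.330 m·K/W
ΣR = 0.001945 + 1.330 = 1.332 m·K/W
Q' = ΔT/ΣR = (194 °C − 15.1 °C)/1.332 = 134 W/m

Q' = 134 W/m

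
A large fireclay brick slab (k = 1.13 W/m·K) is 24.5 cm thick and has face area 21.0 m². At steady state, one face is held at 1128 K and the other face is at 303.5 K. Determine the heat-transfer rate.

Q = 79.9 kW

Q = kA·ΔT/L = 1.13 × 21.0 × |1128 K − 303.5 K| / 0.245 = 79900 W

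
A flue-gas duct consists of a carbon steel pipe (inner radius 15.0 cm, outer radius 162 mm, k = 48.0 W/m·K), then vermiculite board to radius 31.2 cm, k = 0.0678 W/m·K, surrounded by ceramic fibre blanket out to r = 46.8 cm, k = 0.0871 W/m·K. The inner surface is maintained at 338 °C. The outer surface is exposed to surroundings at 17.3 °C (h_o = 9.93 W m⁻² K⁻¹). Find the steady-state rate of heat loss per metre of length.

Q' = 139 W/m

Treat each layer as a resistance in series:
  R'_carbon steel = ln(0.162/0.150)/(2πk) = 0.07696/(2π·48.0) = 2.552×10^-4 m·K/W
  R'_vermiculite board = ln(0.312/0.162)/(2πk) = 0.6554/(2π·0.0678) = 1.539 m·K/W
  R'_ceramic fibre blanket = ln(0.468/0.312)/(2πk) = 0.4055/(2π·0.0871) = 0.7409 m·K/W
  R'_conv,out = 1/(2πr h) = 1/(2π·0.468·9.93) = 0.03425 m·K/W
ΣR = 2.552×10^-4 + 1.539 + 0.7409 + 0.03425 = 2.314 m·K/W
Q' = ΔT/ΣR = (338 °C − 17.3 °C)/2.314 = 139 W/m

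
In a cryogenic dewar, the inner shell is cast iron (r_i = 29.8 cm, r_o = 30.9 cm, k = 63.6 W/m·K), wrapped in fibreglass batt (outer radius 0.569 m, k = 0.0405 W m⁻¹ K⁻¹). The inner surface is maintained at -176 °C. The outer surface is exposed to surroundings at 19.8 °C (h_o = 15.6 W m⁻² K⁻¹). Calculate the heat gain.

Treat each layer as a resistance in series:
  R_cast iron = (1/0.298 − 1/0.309)/(4πk) = 0.1195/(4π·63.6) = 1.495×10^-4 K/W
  R_fibreglass batt = (1/0.309 − 1/0.569)/(4πk) = 1.479/(4π·0.0405) = 2.906 K/W
  R_conv,out = 1/(4πr²h) = 1/(4π·0.569²·15.6) = 0.01576 K/W
ΣR = 1.495×10^-4 + 2.906 + 0.01576 = 2.922 K/W
Q = ΔT/ΣR = (-176 °C − 19.8 °C)/2.922 = -67.0 W
(Negative Q ⇒ heat flows inward; heat gain = 67.0 W.)

Q = 67.0 W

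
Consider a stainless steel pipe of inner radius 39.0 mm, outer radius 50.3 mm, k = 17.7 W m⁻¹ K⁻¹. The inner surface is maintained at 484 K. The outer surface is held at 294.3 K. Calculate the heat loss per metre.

Q' = 2πk·ΔT/ln(r₂/r₁) = 2π × 17.7 × 189.7 / ln(0.0503/0.0390) = 82900 W/m

Q' = 82900 W/m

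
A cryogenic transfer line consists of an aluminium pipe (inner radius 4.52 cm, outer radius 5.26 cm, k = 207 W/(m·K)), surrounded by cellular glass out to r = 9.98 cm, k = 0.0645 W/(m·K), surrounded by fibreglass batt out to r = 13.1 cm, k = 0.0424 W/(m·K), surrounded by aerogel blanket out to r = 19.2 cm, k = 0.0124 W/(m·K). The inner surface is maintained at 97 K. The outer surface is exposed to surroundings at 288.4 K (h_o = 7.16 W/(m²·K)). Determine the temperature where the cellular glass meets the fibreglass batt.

Series thermal resistances, inner to outer:
  R'_aluminium = ln(0.0526/0.0452)/(2πk) = 0.1516/(2π·207) = 1.166×10^-4 m·K/W
  R'_cellular glass = ln(0.0998/0.0526)/(2πk) = 0.6405/(2π·0.0645) = 1.580 m·K/W
  R'_fibreglass batt = ln(0.131/0.0998)/(2πk) = 0.2720/(2π·0.0424) = 1.021 m·K/W
  R'_aerogel blanket = ln(0.192/0.131)/(2πk) = 0.3823/(2π·0.0124) = 4.907 m·K/W
  R'_conv,out = 1/(2πr h) = 1/(2π·0.192·7.16) = 0.1158 m·K/W
ΣR = 1.166×10^-4 + 1.580 + 1.021 + 4.907 + 0.1158 = 7.624 m·K/W
Q' = ΔT/ΣR = (97 K − 288.4 K)/7.624 = -25.10 W/m
From the inner boundary to the cellular glass/fibreglass batt interface, ΣR_partial = 1.580 m·K/W.
T_interface = T_in − Q'·ΣR_partial = 97 K − (-25.10)(1.580) = 137 K

T = 137 K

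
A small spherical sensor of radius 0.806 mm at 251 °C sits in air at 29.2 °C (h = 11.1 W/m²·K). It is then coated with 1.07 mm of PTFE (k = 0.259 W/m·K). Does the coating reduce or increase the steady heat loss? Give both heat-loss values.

Critical radius for a sphere: r_cr = 2k/h = 0.0467 m = 4.67 cm.
Outer radius after coating: r₂ = 8.06×10^-4 + 0.00107 = 0.001876 m.
Since r₁ < r_cr and r₂ ≤ r_cr, the coating moves toward the maximum at r_cr — heat loss rises.
Bare: R = 1/(4πr₁²h) = 11040 K/W; Q = 221.8/11040 = 0.0201 W.
Coated: R = R_cond + R_conv = 2254 K/W; Q = 221.8/2254 = 0.0984 W.

increases: 0.0201 → 0.0984 W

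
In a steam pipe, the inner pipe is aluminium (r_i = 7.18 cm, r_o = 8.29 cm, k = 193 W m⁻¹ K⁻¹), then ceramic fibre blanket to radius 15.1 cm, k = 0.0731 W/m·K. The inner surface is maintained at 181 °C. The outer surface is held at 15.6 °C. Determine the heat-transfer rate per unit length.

Q' = 127 W/m

Series thermal resistances, inner to outer:
  R'_aluminium = ln(0.0829/0.0718)/(2πk) = 0.1438/(2π·193) = 1.185×10^-4 m·K/W
  R'_ceramic fibre blanket = ln(0.151/0.0829)/(2πk) = 0.5996/(2π·0.0731) = 1.306 m·K/W
ΣR = 1.185×10^-4 + 1.306 = 1.306 m·K/W
Q' = ΔT/ΣR = (181 °C − 15.6 °C)/1.306 = 127 W/m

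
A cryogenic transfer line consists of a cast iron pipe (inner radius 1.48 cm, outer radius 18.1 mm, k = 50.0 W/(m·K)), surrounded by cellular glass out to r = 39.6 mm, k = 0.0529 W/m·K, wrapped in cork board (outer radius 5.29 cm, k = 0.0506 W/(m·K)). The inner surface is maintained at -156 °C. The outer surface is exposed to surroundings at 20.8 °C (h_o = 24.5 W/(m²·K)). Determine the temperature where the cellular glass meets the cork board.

Treat each layer as a resistance in series:
  R'_cast iron = ln(0.0181/0.0148)/(2πk) = 0.2013/(2π·50.0) = 6.407×10^-4 m·K/W
  R'_cellular glass = ln(0.0396/0.0181)/(2πk) = 0.7829/(2π·0.0529) = 2.355 m·K/W
  R'_cork board = ln(0.0529/0.0396)/(2πk) = 0.2896/(2π·0.0506) = 0.9108 m·K/W
  R'_conv,out = 1/(2πr h) = 1/(2π·0.0529·24.5) = 0.1228 m·K/W
ΣR = 6.407×10^-4 + 2.355 + 0.9108 + 0.1228 = 3.389 m·K/W
Q' = ΔT/ΣR = (-156 °C − 20.8 °C)/3.389 = -52.17 W/m
From the inner boundary to the cellular glass/cork board interface, ΣR_partial = 2.356 m·K/W.
T_interface = T_in − Q'·ΣR_partial = -156 °C − (-52.17)(2.356) = -33.1 °C

T = -33.1 °C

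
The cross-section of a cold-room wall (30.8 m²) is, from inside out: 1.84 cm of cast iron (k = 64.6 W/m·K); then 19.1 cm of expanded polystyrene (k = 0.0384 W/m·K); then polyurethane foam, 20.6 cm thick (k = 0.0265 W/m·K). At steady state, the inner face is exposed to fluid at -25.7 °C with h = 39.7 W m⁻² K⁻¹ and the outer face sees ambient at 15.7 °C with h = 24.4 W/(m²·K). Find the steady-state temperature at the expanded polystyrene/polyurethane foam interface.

T = -9.55 °C

Resistance network (inner→outer):
  R_conv,in = 1/(hA) = 1/(39.7·30.8) = 8.178×10^-4 K/W
  R_cast iron = L/(kA) = 0.0184/(64.6·30.8) = 9.248×10^-6 K/W
  R_expanded polystyrene = L/(kA) = 0.191/(0.0384·30.8) = 0.1615 K/W
  R_polyurethane foam = L/(kA) = 0.206/(0.0265·30.8) = 0.2524 K/W
  R_conv,out = 1/(hA) = 1/(24.4·30.8) = 0.001331 K/W
ΣR = 8.178×10^-4 + 9.248×10^-6 + 0.1615 + 0.2524 + 0.001331 = 0.4161 K/W
Q = ΔT/ΣR = (-25.7 °C − 15.7 °C)/0.4161 = -99.50 W
From the inner boundary to the expanded polystyrene/polyurethane foam interface, ΣR_partial = 0.1623 K/W.
T_interface = T_in − Q·ΣR_partial = -25.7 °C − (-99.50)(0.1623) = -9.55 °C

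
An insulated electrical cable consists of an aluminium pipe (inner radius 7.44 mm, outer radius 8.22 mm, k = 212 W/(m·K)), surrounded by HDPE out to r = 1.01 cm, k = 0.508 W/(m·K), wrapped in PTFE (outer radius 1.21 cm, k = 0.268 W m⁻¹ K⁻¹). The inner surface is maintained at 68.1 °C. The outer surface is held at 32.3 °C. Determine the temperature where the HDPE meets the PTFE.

T = 54.6 °C

Series thermal resistances, inner to outer:
  R'_aluminium = ln(0.00822/0.00744)/(2πk) = 0.09970/(2π·212) = 7.485×10^-5 m·K/W
  R'_HDPE = ln(0.0101/0.00822)/(2πk) = 0.2060/(2π·0.508) = 0.06453 m·K/W
  R'_PTFE = ln(0.0121/0.0101)/(2πk) = 0.1807/(2π·0.268) = 0.1073 m·K/W
ΣR = 7.485×10^-5 + 0.06453 + 0.1073 = 0.1719 m·K/W
Q' = ΔT/ΣR = (68.1 °C − 32.3 °C)/0.1719 = 208.3 W/m
From the inner boundary to the HDPE/PTFE interface, ΣR_partial = 0.06460 m·K/W.
T_interface = T_in − Q'·ΣR_partial = 68.1 °C − (208.3)(0.06460) = 54.6 °C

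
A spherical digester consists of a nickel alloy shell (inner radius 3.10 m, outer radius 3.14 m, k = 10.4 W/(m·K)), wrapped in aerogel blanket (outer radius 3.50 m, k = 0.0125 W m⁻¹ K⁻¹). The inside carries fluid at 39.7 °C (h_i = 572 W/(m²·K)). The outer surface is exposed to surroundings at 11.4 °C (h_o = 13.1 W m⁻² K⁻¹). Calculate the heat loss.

Q = 135 W

Treat each layer as a resistance in series:
  R_conv,in = 1/(4πr²h) = 1/(4π·3.10²·572) = 1.448×10^-5 K/W
  R_nickel alloy = (1/3.10 − 1/3.14)/(4πk) = 0.004109/(4π·10.4) = 3.144×10^-5 K/W
  R_aerogel blanket = (1/3.14 − 1/3.50)/(4πk) = 0.03276/(4π·0.0125) = 0.2085 K/W
  R_conv,out = 1/(4πr²h) = 1/(4π·3.50²·13.1) = 4.959×10^-4 K/W
ΣR = 1.448×10^-5 + 3.144×10^-5 + 0.2085 + 4.959×10^-4 = 0.2090 K/W
Q = ΔT/ΣR = (39.7 °C − 11.4 °C)/0.2090 = 135 W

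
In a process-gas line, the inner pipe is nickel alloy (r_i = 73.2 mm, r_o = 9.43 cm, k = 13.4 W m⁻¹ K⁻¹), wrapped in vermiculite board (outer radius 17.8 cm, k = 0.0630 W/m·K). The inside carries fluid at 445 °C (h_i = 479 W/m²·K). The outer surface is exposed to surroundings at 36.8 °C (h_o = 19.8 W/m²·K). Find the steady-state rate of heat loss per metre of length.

Q' = 246 W/m

Treat each layer as a resistance in series:
  R'_conv,in = 1/(2πr h) = 1/(2π·0.0732·479) = 0.004539 m·K/W
  R'_nickel alloy = ln(0.0943/0.0732)/(2πk) = 0.2533/(2π·13.4) = 0.003008 m·K/W
  R'_vermiculite board = ln(0.178/0.0943)/(2πk) = 0.6353/(2π·0.0630) = 1.605 m·K/W
  R'_conv,out = 1/(2πr h) = 1/(2π·0.178·19.8) = 0.04516 m·K/W
ΣR = 0.004539 + 0.003008 + 1.605 + 0.04516 = 1.658 m·K/W
Q' = ΔT/ΣR = (445 °C − 36.8 °C)/1.658 = 246 W/m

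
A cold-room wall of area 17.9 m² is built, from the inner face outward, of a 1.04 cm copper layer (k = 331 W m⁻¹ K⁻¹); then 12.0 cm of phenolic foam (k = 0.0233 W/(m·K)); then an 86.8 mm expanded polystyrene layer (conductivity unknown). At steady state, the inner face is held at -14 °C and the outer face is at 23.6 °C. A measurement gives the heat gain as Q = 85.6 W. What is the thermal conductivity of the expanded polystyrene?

k = 0.0320 W/m·K

ΣR = ΔT/Q = |-14 − 23.6|/85.6 = 0.4393 K/W
Known resistances:
  R_copper = L/(kA) = 0.0104/(331·17.9) = 1.755×10^-6 K/W
  R_phenolic foam = L/(kA) = 0.120/(0.0233·17.9) = 0.2877 K/W
R_expanded polystyrene = ΣR − ΣR_known = 0.4393 − 0.2877 = 0.1516 K/W
L/(kA) = 0.1516 ⇒ k = 0.0868/(0.1516·17.9) = 0.0320 W/m·K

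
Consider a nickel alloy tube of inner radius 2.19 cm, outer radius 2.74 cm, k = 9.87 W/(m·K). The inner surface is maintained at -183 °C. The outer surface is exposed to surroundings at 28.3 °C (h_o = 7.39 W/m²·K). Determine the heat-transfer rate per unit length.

Resistance network (inner→outer):
  R'_nickel alloy = ln(0.0274/0.0219)/(2πk) = 0.2241/(2π·9.87) = 0.003613 m·K/W
  R'_conv,out = 1/(2πr h) = 1/(2π·0.0274·7.39) = 0.7860 m·K/W
ΣR = 0.003613 + 0.7860 = 0.7896 m·K/W
Q' = ΔT/ΣR = (-183 °C − 28.3 °C)/0.7896 = -268 W/m
(Negative Q' ⇒ heat flows inward; heat gain = 268 W/m.)

Q' = 268 W/m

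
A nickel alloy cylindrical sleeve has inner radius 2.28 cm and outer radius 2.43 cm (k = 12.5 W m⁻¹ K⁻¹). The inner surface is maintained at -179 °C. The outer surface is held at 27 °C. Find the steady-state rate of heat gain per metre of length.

Q' = 2πk·ΔT/ln(r₂/r₁) = 2π × 12.5 × 206 / ln(0.0243/0.0228) = 2.54×10^5 W/m

Q' = 2.54×10^5 W/m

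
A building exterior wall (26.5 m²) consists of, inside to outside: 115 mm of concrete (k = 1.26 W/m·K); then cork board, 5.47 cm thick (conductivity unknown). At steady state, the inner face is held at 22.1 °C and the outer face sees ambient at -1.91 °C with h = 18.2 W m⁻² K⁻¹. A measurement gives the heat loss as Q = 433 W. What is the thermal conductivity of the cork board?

k = 0.0413 W/m·K

ΣR = ΔT/Q = |22.1 − -1.91|/433 = 0.05545 K/W
Known resistances:
  R_concrete = L/(kA) = 0.115/(1.26·26.5) = 0.003444 K/W
  R_conv,out = 1/(hA) = 1/(18.2·26.5) = 0.002073 K/W
R_cork board = ΣR − ΣR_known = 0.05545 − 0.005517 = 0.04993 K/W
L/(kA) = 0.04993 ⇒ k = 0.0547/(0.04993·26.5) = 0.0413 W/m·K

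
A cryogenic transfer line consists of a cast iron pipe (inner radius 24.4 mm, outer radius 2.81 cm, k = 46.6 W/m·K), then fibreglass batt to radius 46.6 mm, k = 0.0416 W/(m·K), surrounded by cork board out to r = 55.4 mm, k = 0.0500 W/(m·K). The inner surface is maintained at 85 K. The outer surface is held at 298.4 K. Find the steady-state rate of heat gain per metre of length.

Q' = 85.8 W/m

Series thermal resistances, inner to outer:
  R'_cast iron = ln(0.0281/0.0244)/(2πk) = 0.1412/(2π·46.6) = 4.822×10^-4 m·K/W
  R'_fibreglass batt = ln(0.0466/0.0281)/(2πk) = 0.5058/(2π·0.0416) = 1.935 m·K/W
  R'_cork board = ln(0.0554/0.0466)/(2πk) = 0.1730/(2π·0.0500) = 0.5506 m·K/W
ΣR = 4.822×10^-4 + 1.935 + 0.5506 = 2.486 m·K/W
Q' = ΔT/ΣR = (85 K − 298.4 K)/2.486 = -85.8 W/m
(Negative Q' ⇒ heat flows inward; heat gain = 85.8 W/m.)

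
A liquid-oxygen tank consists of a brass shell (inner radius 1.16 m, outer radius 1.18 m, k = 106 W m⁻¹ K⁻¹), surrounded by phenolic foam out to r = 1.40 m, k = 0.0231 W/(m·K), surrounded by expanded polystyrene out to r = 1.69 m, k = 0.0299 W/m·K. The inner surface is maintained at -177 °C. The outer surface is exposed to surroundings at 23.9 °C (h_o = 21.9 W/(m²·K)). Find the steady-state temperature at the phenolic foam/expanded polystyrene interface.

Resistance network (inner→outer):
  R_brass = (1/1.16 − 1/1.18)/(4πk) = 0.01461/(4π·106) = 1.097×10^-5 K/W
  R_phenolic foam = (1/1.18 − 1/1.40)/(4πk) = 0.1332/(4π·0.0231) = 0.4588 K/W
  R_expanded polystyrene = (1/1.40 − 1/1.69)/(4πk) = 0.1226/(4π·0.0299) = 0.3262 K/W
  R_conv,out = 1/(4πr²h) = 1/(4π·1.69²·21.9) = 0.001272 K/W
ΣR = 1.097×10^-5 + 0.4588 + 0.3262 + 0.001272 = 0.7863 K/W
Q = ΔT/ΣR = (-177 °C − 23.9 °C)/0.7863 = -255.5 W
From the inner boundary to the phenolic foam/expanded polystyrene interface, ΣR_partial = 0.4588 K/W.
T_interface = T_in − Q·ΣR_partial = -177 °C − (-255.5)(0.4588) = -59.8 °C

T = -59.8 °C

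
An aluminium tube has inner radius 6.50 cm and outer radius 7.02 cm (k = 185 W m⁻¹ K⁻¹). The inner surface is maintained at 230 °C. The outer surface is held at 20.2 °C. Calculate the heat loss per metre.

Q' = 2πk·ΔT/ln(r₂/r₁) = 2π × 185 × 209.8 / ln(0.0702/0.0650) = 3.17×10^6 W/m

Q' = 3.17×10^6 W/m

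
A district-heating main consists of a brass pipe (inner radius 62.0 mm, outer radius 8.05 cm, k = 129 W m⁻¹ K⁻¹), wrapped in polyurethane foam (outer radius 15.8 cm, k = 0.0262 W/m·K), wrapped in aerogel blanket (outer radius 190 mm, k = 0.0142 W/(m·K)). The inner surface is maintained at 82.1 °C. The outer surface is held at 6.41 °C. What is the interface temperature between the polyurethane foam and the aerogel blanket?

T = 31.8 °C

Series thermal resistances, inner to outer:
  R'_brass = ln(0.0805/0.0620)/(2πk) = 0.2611/(2π·129) = 3.222×10^-4 m·K/W
  R'_polyurethane foam = ln(0.158/0.0805)/(2πk) = 0.6743/(2π·0.0262) = 4.096 m·K/W
  R'_aerogel blanket = ln(0.190/0.158)/(2πk) = 0.1844/(2π·0.0142) = 2.067 m·K/W
ΣR = 3.222×10^-4 + 4.096 + 2.067 = 6.163 m·K/W
Q' = ΔT/ΣR = (82.1 °C − 6.41 °C)/6.163 = 12.28 W/m
From the inner boundary to the polyurethane foam/aerogel blanket interface, ΣR_partial = 4.096 m·K/W.
T_interface = T_in − Q'·ΣR_partial = 82.1 °C − (12.28)(4.096) = 31.8 °C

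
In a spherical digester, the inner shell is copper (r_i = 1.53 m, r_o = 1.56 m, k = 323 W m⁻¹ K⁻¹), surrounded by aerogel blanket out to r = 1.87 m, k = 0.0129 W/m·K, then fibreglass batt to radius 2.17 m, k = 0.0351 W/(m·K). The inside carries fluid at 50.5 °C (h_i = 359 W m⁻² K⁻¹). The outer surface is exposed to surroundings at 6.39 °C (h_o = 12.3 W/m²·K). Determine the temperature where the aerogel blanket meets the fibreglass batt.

Treat each layer as a resistance in series:
  R_conv,in = 1/(4πr²h) = 1/(4π·1.53²·359) = 9.469×10^-5 K/W
  R_copper = (1/1.53 − 1/1.56)/(4πk) = 0.01257/(4π·323) = 3.097×10^-6 K/W
  R_aerogel blanket = (1/1.56 − 1/1.87)/(4πk) = 0.1063/(4π·0.0129) = 0.6555 K/W
  R_fibreglass batt = (1/1.87 − 1/2.17)/(4πk) = 0.07393/(4π·0.0351) = 0.1676 K/W
  R_conv,out = 1/(4πr²h) = 1/(4π·2.17²·12.3) = 0.001374 K/W
ΣR = 9.469×10^-5 + 3.097×10^-6 + 0.6555 + 0.1676 + 0.001374 = 0.8246 K/W
Q = ΔT/ΣR = (50.5 °C − 6.39 °C)/0.8246 = 53.49 W
From the inner boundary to the aerogel blanket/fibreglass batt interface, ΣR_partial = 0.6556 K/W.
T_interface = T_in − Q·ΣR_partial = 50.5 °C − (53.49)(0.6556) = 15.4 °C

T = 15.4 °C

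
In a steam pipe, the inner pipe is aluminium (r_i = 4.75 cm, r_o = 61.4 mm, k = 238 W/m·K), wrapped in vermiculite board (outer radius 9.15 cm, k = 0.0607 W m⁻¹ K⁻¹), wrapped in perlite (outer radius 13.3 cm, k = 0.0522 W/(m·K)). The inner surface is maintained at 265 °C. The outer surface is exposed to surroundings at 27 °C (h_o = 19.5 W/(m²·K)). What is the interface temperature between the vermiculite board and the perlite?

T = 154 °C

Resistance network (inner→outer):
  R'_aluminium = ln(0.0614/0.0475)/(2πk) = 0.2567/(2π·238) = 1.716×10^-4 m·K/W
  R'_vermiculite board = ln(0.0915/0.0614)/(2πk) = 0.3989/(2π·0.0607) = 1.046 m·K/W
  R'_perlite = ln(0.133/0.0915)/(2πk) = 0.3740/(2π·0.0522) = 1.140 m·K/W
  R'_conv,out = 1/(2πr h) = 1/(2π·0.133·19.5) = 0.06137 m·K/W
ΣR = 1.716×10^-4 + 1.046 + 1.140 + 0.06137 = 2.248 m·K/W
Q' = ΔT/ΣR = (265 °C − 27 °C)/2.248 = 105.9 W/m
From the inner boundary to the vermiculite board/perlite interface, ΣR_partial = 1.046 m·K/W.
T_interface = T_in − Q'·ΣR_partial = 265 °C − (105.9)(1.046) = 154 °C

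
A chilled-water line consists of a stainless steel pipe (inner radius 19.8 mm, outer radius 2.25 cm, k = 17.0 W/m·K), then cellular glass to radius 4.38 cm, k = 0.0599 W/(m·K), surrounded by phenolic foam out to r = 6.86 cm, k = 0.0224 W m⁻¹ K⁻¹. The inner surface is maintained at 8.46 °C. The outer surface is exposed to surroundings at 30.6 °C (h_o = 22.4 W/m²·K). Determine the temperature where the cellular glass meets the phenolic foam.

Treat each layer as a resistance in series:
  R'_stainless steel = ln(0.0225/0.0198)/(2πk) = 0.1278/(2π·17.0) = 0.001197 m·K/W
  R'_cellular glass = ln(0.0438/0.0225)/(2πk) = 0.6661/(2π·0.0599) = 1.770 m·K/W
  R'_phenolic foam = ln(0.0686/0.0438)/(2πk) = 0.4487/(2π·0.0224) = 3.188 m·K/W
  R'_conv,out = 1/(2πr h) = 1/(2π·0.0686·22.4) = 0.1036 m·K/W
ΣR = 0.001197 + 1.770 + 3.188 + 0.1036 = 5.063 m·K/W
Q' = ΔT/ΣR = (8.46 °C − 30.6 °C)/5.063 = -4.373 W/m
From the inner boundary to the cellular glass/phenolic foam interface, ΣR_partial = 1.771 m·K/W.
T_interface = T_in − Q'·ΣR_partial = 8.46 °C − (-4.373)(1.771) = 16.2 °C

T = 16.2 °C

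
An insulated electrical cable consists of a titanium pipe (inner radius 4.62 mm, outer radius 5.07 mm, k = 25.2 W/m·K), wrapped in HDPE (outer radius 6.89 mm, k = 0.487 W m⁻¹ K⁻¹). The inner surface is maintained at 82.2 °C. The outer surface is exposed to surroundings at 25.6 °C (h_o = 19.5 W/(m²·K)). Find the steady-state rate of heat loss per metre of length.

Resistance network (inner→outer):
  R'_titanium = ln(0.00507/0.00462)/(2πk) = 0.09295/(2π·25.2) = 5.870×10^-4 m·K/W
  R'_HDPE = ln(0.00689/0.00507)/(2πk) = 0.3067/(2π·0.487) = 0.1002 m·K/W
  R'_conv,out = 1/(2πr h) = 1/(2π·0.00689·19.5) = 1.185 m·K/W
ΣR = 5.870×10^-4 + 0.1002 + 1.185 = 1.286 m·K/W
Q' = ΔT/ΣR = (82.2 °C − 25.6 °C)/1.286 = 44.0 W/m

Q' = 44.0 W/m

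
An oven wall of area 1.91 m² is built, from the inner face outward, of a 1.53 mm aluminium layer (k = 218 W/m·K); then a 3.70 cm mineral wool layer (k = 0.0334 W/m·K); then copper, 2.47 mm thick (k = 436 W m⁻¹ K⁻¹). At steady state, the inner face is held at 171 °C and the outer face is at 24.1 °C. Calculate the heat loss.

Q = 253 W

Resistance network (inner→outer):
  R_aluminium = L/(kA) = 0.00153/(218·1.91) = 3.675×10^-6 K/W
  R_mineral wool = L/(kA) = 0.0370/(0.0334·1.91) = 0.5800 K/W
  R_copper = L/(kA) = 0.00247/(436·1.91) = 2.966×10^-6 K/W
ΣR = 3.675×10^-6 + 0.5800 + 2.966×10^-6 = 0.5800 K/W
Q = ΔT/ΣR = (171 °C − 24.1 °C)/0.5800 = 253 W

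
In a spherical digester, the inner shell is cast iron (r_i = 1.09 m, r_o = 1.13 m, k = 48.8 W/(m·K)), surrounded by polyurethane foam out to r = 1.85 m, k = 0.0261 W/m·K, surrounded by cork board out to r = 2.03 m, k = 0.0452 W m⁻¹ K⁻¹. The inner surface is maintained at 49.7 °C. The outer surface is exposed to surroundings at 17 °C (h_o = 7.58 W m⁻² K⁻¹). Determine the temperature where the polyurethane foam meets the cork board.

Treat each layer as a resistance in series:
  R_cast iron = (1/1.09 − 1/1.13)/(4πk) = 0.03248/(4π·48.8) = 5.296×10^-5 K/W
  R_polyurethane foam = (1/1.13 − 1/1.85)/(4πk) = 0.3444/(4π·0.0261) = 1.050 K/W
  R_cork board = (1/1.85 − 1/2.03)/(4πk) = 0.04793/(4π·0.0452) = 0.08438 K/W
  R_conv,out = 1/(4πr²h) = 1/(4π·2.03²·7.58) = 0.002548 K/W
ΣR = 5.296×10^-5 + 1.050 + 0.08438 + 0.002548 = 1.137 K/W
Q = ΔT/ΣR = (49.7 °C − 17 °C)/1.137 = 28.76 W
From the inner boundary to the polyurethane foam/cork board interface, ΣR_partial = 1.050 K/W.
T_interface = T_in − Q·ΣR_partial = 49.7 °C − (28.76)(1.050) = 19.5 °C

T = 19.5 °C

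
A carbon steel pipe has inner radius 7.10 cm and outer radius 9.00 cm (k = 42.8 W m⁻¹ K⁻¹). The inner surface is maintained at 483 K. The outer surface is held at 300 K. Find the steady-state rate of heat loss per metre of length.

Q' = 2πk·ΔT/ln(r₂/r₁) = 2π × 42.8 × 183 / ln(0.0900/0.0710) = 2.08×10^5 W/m

Q' = 2.08×10^5 W/m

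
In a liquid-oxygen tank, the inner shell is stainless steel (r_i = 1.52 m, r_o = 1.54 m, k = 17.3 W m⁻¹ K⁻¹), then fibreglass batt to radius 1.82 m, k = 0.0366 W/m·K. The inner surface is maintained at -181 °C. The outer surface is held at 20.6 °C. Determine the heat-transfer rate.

Q = 928 W

Series thermal resistances, inner to outer:
  R_stainless steel = (1/1.52 − 1/1.54)/(4πk) = 0.008544/(4π·17.3) = 3.930×10^-5 K/W
  R_fibreglass batt = (1/1.54 − 1/1.82)/(4πk) = 0.09990/(4π·0.0366) = 0.2172 K/W
ΣR = 3.930×10^-5 + 0.2172 = 0.2172 K/W
Q = ΔT/ΣR = (-181 °C − 20.6 °C)/0.2172 = -928 W
(Negative Q ⇒ heat flows inward; heat gain = 928 W.)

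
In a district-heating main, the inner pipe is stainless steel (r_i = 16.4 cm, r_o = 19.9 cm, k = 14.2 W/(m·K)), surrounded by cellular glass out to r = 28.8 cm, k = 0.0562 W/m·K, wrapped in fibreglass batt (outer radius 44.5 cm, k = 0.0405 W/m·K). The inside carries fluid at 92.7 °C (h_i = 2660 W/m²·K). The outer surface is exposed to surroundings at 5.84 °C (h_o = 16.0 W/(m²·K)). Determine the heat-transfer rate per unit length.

Series thermal resistances, inner to outer:
  R'_conv,in = 1/(2πr h) = 1/(2π·0.164·2660) = 3.648×10^-4 m·K/W
  R'_stainless steel = ln(0.199/0.164)/(2πk) = 0.1934/(2π·14.2) = 0.002168 m·K/W
  R'_cellular glass = ln(0.288/0.199)/(2πk) = 0.3697/(2π·0.0562) = 1.047 m·K/W
  R'_fibreglass batt = ln(0.445/0.288)/(2πk) = 0.4351/(2π·0.0405) = 1.710 m·K/W
  R'_conv,out = 1/(2πr h) = 1/(2π·0.445·16.0) = 0.02235 m·K/W
ΣR = 3.648×10^-4 + 0.002168 + 1.047 + 1.710 + 0.02235 = 2.782 m·K/W
Q' = ΔT/ΣR = (92.7 °C − 5.84 °C)/2.782 = 31.2 W/m

Q' = 31.2 W/m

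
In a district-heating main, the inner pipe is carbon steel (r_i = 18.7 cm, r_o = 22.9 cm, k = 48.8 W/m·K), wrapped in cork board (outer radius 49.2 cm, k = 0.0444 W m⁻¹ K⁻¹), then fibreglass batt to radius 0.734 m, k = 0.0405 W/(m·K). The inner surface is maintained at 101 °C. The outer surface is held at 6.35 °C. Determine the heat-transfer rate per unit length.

Q' = 21.9 W/m

Treat each layer as a resistance in series:
  R'_carbon steel = ln(0.229/0.187)/(2πk) = 0.2026/(2π·48.8) = 6.608×10^-4 m·K/W
  R'_cork board = ln(0.492/0.229)/(2πk) = 0.7648/(2π·0.0444) = 2.741 m·K/W
  R'_fibreglass batt = ln(0.734/0.492)/(2πk) = 0.4000/(2π·0.0405) = 1.572 m·K/W
ΣR = 6.608×10^-4 + 2.741 + 1.572 = 4.314 m·K/W
Q' = ΔT/ΣR = (101 °C − 6.35 °C)/4.314 = 21.9 W/m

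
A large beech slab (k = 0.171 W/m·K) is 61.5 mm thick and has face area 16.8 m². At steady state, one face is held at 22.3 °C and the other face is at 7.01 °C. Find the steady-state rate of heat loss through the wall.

Q = kA·ΔT/L = 0.171 × 16.8 × |22.3 °C − 7.01 °C| / 0.0615 = 714 W

Q = 714 W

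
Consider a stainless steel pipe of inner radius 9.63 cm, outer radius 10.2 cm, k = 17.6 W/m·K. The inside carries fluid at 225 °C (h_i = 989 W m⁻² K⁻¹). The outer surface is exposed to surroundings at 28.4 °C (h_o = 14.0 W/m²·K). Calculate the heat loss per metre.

Q' = 1730 W/m

Series thermal resistances, inner to outer:
  R'_conv,in = 1/(2πr h) = 1/(2π·0.0963·989) = 0.001671 m·K/W
  R'_stainless steel = ln(0.102/0.0963)/(2πk) = 0.05750/(2π·17.6) = 5.200×10^-4 m·K/W
  R'_conv,out = 1/(2πr h) = 1/(2π·0.102·14.0) = 0.1115 m·K/W
ΣR = 0.001671 + 5.200×10^-4 + 0.1115 = 0.1137 m·K/W
Q' = ΔT/ΣR = (225 °C − 28.4 °C)/0.1137 = 1730 W/m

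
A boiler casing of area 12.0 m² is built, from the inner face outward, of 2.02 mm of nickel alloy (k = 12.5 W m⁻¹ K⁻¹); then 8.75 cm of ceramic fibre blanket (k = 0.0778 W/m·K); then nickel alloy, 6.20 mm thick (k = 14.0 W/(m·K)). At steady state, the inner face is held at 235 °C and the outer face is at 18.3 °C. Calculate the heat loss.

Q = 2310 W

Resistance network (inner→outer):
  R_nickel alloy = L/(kA) = 0.00202/(12.5·12.0) = 1.347×10^-5 K/W
  R_ceramic fibre blanket = L/(kA) = 0.0875/(0.0778·12.0) = 0.09372 K/W
  R_nickel alloy = L/(kA) = 0.00620/(14.0·12.0) = 3.690×10^-5 K/W
ΣR = 1.347×10^-5 + 0.09372 + 3.690×10^-5 = 0.09377 K/W
Q = ΔT/ΣR = (235 °C − 18.3 °C)/0.09377 = 2310 W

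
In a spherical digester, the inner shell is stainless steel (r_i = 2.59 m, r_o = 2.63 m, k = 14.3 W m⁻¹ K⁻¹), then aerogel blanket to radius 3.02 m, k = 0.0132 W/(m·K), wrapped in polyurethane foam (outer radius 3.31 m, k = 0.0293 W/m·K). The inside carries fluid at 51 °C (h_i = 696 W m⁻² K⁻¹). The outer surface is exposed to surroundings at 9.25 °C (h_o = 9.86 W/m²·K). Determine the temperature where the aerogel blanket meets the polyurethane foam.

Resistance network (inner→outer):
  R_conv,in = 1/(4πr²h) = 1/(4π·2.59²·696) = 1.704×10^-5 K/W
  R_stainless steel = (1/2.59 − 1/2.63)/(4πk) = 0.005872/(4π·14.3) = 3.268×10^-5 K/W
  R_aerogel blanket = (1/2.63 − 1/3.02)/(4πk) = 0.04910/(4π·0.0132) = 0.2960 K/W
  R_polyurethane foam = (1/3.02 − 1/3.31)/(4πk) = 0.02901/(4π·0.0293) = 0.07879 K/W
  R_conv,out = 1/(4πr²h) = 1/(4π·3.31²·9.86) = 7.366×10^-4 K/W
ΣR = 1.704×10^-5 + 3.268×10^-5 + 0.2960 + 0.07879 + 7.366×10^-4 = 0.3756 K/W
Q = ΔT/ΣR = (51 °C − 9.25 °C)/0.3756 = 111.2 W
From the inner boundary to the aerogel blanket/polyurethane foam interface, ΣR_partial = 0.2960 K/W.
T_interface = T_in − Q·ΣR_partial = 51 °C − (111.2)(0.2960) = 18.1 °C

T = 18.1 °C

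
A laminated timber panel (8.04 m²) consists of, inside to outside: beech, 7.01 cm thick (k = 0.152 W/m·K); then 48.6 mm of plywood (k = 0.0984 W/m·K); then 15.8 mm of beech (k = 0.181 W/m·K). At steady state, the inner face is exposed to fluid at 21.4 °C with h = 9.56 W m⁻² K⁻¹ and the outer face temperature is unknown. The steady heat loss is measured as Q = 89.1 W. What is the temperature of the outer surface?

T_out = 8.69 °C

Series resistances:
  R_conv,in = 1/(hA) = 1/(9.56·8.04) = 0.01301 K/W
  R_beech = L/(kA) = 0.0701/(0.152·8.04) = 0.05736 K/W
  R_plywood = L/(kA) = 0.0486/(0.0984·8.04) = 0.06143 K/W
  R_beech = L/(kA) = 0.0158/(0.181·8.04) = 0.01086 K/W
ΣR = 0.1427 K/W
ΔT = Q·ΣR = 89.1 × 0.1427 = 12.71 K
Heat flows outward, so T_out = T_in − ΔT = 21.4 − 12.71 = 8.69 °C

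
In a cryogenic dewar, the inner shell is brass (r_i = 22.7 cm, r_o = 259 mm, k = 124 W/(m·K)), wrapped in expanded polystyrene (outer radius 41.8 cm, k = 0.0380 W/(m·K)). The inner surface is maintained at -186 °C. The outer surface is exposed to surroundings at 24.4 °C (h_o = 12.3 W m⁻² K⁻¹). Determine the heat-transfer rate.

Q = 67.6 W

Treat each layer as a resistance in series:
  R_brass = (1/0.227 − 1/0.259)/(4πk) = 0.5443/(4π·124) = 3.493×10^-4 K/W
  R_expanded polystyrene = (1/0.259 − 1/0.418)/(4πk) = 1.469/(4π·0.0380) = 3.076 K/W
  R_conv,out = 1/(4πr²h) = 1/(4π·0.418²·12.3) = 0.03703 K/W
ΣR = 3.493×10^-4 + 3.076 + 0.03703 = 3.113 K/W
Q = ΔT/ΣR = (-186 °C − 24.4 °C)/3.113 = -67.6 W
(Negative Q ⇒ heat flows inward; heat gain = 67.6 W.)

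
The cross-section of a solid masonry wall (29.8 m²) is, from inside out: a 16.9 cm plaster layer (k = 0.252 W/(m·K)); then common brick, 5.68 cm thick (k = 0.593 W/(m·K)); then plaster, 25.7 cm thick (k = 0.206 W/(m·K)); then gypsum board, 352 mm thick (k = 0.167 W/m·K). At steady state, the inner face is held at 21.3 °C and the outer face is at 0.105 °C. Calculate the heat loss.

Q = 153 W

Resistance network (inner→outer):
  R_plaster = L/(kA) = 0.169/(0.252·29.8) = 0.02250 K/W
  R_common brick = L/(kA) = 0.0568/(0.593·29.8) = 0.003214 K/W
  R_plaster = L/(kA) = 0.257/(0.206·29.8) = 0.04186 K/W
  R_gypsum board = L/(kA) = 0.352/(0.167·29.8) = 0.07073 K/W
ΣR = 0.02250 + 0.003214 + 0.04186 + 0.07073 = 0.1383 K/W
Q = ΔT/ΣR = (21.3 °C − 0.105 °C)/0.1383 = 153 W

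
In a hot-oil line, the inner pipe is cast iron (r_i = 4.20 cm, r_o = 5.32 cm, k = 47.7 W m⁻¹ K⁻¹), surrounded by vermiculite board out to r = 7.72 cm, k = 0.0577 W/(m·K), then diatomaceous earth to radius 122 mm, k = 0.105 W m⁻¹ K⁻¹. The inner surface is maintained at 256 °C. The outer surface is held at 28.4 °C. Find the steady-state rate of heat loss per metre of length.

Q' = 132 W/m

Resistance network (inner→outer):
  R'_cast iron = ln(0.0532/0.0420)/(2πk) = 0.2364/(2π·47.7) = 7.887×10^-4 m·K/W
  R'_vermiculite board = ln(0.0772/0.0532)/(2πk) = 0.3723/(2π·0.0577) = 1.027 m·K/W
  R'_diatomaceous earth = ln(0.122/0.0772)/(2πk) = 0.4576/(2π·0.105) = 0.6936 m·K/W
ΣR = 7.887×10^-4 + 1.027 + 0.6936 = 1.721 m·K/W
Q' = ΔT/ΣR = (256 °C − 28.4 °C)/1.721 = 132 W/m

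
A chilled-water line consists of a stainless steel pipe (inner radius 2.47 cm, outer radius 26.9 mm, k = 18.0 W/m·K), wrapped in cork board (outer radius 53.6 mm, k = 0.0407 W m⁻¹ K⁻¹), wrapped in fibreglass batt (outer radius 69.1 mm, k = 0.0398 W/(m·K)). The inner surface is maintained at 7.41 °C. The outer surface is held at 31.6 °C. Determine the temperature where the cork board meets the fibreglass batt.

T = 25.0 °C

Series thermal resistances, inner to outer:
  R'_stainless steel = ln(0.0269/0.0247)/(2πk) = 0.08532/(2π·18.0) = 7.544×10^-4 m·K/W
  R'_cork board = ln(0.0536/0.0269)/(2πk) = 0.6894/(2π·0.0407) = 2.696 m·K/W
  R'_fibreglass batt = ln(0.0691/0.0536)/(2πk) = 0.2540/(2π·0.0398) = 1.016 m·K/W
ΣR = 7.544×10^-4 + 2.696 + 1.016 = 3.713 m·K/W
Q' = ΔT/ΣR = (7.41 °C − 31.6 °C)/3.713 = -6.515 W/m
From the inner boundary to the cork board/fibreglass batt interface, ΣR_partial = 2.697 m·K/W.
T_interface = T_in − Q'·ΣR_partial = 7.41 °C − (-6.515)(2.697) = 25.0 °C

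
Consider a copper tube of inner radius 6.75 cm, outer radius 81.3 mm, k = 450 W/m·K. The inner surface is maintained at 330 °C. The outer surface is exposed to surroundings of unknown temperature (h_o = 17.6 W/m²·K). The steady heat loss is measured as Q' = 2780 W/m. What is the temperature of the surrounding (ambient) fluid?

Series resistances:
  R'_copper = ln(0.0813/0.0675)/(2πk) = 0.1860/(2π·450) = 6.579×10^-5 m·K/W
  R'_conv,out = 1/(2πr h) = 1/(2π·0.0813·17.6) = 0.1112 m·K/W
ΣR = 0.1113 m·K/W
ΔT = Q'·ΣR = 2780 × 0.1113 = 309.4 K
Heat flows outward, so T_out = T_in − ΔT = 330 − 309.4 = 20.6 °C

T_out = 20.6 °C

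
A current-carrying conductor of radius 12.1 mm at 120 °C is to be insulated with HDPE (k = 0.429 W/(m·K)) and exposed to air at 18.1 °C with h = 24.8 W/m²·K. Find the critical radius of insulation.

r_cr = 1.73 cm

For a cylinder, r_cr = k_ins/h = 0.429/24.8 = 0.0173 m = 1.73 cm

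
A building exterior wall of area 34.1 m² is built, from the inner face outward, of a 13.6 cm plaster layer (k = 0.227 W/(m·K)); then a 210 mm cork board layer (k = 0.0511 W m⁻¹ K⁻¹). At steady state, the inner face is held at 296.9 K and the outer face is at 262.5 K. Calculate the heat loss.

Treat each layer as a resistance in series:
  R_plaster = L/(kA) = 0.136/(0.227·34.1) = 0.01757 K/W
  R_cork board = L/(kA) = 0.210/(0.0511·34.1) = 0.1205 K/W
ΣR = 0.01757 + 0.1205 = 0.1381 K/W
Q = ΔT/ΣR = (296.9 K − 262.5 K)/0.1381 = 249 W

Q = 249 W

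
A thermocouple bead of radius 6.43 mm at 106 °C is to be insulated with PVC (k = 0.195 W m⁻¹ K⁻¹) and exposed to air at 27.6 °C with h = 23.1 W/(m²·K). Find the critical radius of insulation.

For a sphere, r_cr = 2k_ins/h = 2·0.195/23.1 = 0.0169 m = 1.69 cm

r_cr = 1.69 cm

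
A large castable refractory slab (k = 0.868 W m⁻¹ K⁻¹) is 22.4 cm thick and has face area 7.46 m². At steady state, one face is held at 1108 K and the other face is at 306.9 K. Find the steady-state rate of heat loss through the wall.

Q = kA·ΔT/L = 0.868 × 7.46 × |1108 K − 306.9 K| / 0.224 = 23200 W

Q = 23200 W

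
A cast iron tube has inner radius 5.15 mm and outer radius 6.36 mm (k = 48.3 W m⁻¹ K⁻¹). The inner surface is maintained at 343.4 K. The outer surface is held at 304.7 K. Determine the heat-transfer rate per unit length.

Q' = 55700 W/m

Q' = 2πk·ΔT/ln(r₂/r₁) = 2π × 48.3 × 38.7 / ln(0.00636/0.00515) = 55700 W/m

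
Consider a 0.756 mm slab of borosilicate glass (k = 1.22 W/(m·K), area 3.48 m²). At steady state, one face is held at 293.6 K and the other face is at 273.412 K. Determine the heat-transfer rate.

Q = kA·ΔT/L = 1.22 × 3.48 × |293.6 K − 273.412 K| / 7.56×10^-4 = 1.13×10^5 W

Q = 1.13×10^5 W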